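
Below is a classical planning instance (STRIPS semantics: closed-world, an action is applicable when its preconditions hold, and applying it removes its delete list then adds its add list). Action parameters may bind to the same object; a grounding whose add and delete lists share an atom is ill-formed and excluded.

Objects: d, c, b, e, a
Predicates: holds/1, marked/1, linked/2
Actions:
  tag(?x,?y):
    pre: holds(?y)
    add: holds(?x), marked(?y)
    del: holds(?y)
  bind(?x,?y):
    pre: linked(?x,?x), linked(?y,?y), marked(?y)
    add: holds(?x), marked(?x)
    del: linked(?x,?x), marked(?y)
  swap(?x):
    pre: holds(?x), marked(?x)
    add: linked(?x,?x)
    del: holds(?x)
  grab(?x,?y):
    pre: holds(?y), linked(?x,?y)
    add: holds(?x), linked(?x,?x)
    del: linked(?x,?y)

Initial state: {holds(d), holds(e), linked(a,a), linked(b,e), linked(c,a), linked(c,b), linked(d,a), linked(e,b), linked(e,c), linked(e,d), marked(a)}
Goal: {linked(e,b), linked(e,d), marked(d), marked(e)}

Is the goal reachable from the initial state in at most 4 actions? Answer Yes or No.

Yes

1. tag(d,e)  →  {holds(d), linked(a,a), linked(b,e), linked(c,a), linked(c,b), linked(d,a), linked(e,b), linked(e,c), linked(e,d), marked(a), marked(e)}
2. tag(c,d)  →  {holds(c), linked(a,a), linked(b,e), linked(c,a), linked(c,b), linked(d,a), linked(e,b), linked(e,c), linked(e,d), marked(a), marked(d), marked(e)}
optimal plan length = 2; 2 ≤ 4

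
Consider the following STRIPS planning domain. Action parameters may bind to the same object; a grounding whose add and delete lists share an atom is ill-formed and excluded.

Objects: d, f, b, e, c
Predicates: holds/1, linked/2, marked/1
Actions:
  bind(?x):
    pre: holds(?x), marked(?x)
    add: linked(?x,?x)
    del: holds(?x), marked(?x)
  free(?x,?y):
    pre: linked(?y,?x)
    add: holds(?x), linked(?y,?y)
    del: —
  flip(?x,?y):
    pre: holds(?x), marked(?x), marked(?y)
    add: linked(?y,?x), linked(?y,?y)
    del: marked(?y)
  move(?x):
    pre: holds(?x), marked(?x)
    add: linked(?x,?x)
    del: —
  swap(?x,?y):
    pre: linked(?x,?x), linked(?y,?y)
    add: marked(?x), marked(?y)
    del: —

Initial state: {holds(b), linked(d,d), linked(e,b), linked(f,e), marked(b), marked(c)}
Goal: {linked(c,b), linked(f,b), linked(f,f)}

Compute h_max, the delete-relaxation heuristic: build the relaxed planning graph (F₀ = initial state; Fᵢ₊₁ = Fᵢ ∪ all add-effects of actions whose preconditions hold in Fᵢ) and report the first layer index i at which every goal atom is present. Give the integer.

3

F0 = init (6 atoms)
F1 = F0 ∪ {holds(d), holds(e), linked(b,b), linked(c,b), linked(c,c), linked(e,e), linked(f,f), marked(d)}  (14 atoms)
F2 = F1 ∪ {holds(c), holds(f), linked(b,d), linked(c,d), linked(d,b), marked(e), marked(f)}  (21 atoms)
F3 = F2 ∪ {linked(b,c), linked(b,e), linked(b,f), linked(c,e), linked(c,f), linked(d,c), linked(d,e), linked(d,f), linked(e,c), linked(e,d), linked(e,f), linked(f,b), linked(f,c), linked(f,d)}  (35 atoms)
goal ⊆ F3  ⇒  h_max = 3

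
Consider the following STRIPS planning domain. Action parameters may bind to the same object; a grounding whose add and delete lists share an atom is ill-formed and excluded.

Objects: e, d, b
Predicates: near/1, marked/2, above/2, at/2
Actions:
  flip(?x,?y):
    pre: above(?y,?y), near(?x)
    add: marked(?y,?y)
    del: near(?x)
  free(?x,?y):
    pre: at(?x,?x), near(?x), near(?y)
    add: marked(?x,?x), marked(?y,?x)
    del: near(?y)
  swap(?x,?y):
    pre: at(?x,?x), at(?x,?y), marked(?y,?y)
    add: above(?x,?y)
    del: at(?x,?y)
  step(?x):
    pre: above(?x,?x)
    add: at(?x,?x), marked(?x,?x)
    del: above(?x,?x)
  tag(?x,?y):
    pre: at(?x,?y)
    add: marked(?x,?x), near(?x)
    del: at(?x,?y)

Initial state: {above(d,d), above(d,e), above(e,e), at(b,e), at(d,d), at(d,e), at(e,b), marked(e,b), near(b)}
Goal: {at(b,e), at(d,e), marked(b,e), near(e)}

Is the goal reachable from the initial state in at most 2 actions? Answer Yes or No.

No

1. step(e)  →  {above(d,d), above(d,e), at(b,e), at(d,d), at(d,e), at(e,b), at(e,e), marked(e,b), marked(e,e), near(b)}
2. tag(e,b)  →  {above(d,d), above(d,e), at(b,e), at(d,d), at(d,e), at(e,e), marked(e,b), marked(e,e), near(b), near(e)}
3. free(e,b)  →  {above(d,d), above(d,e), at(b,e), at(d,d), at(d,e), at(e,e), marked(b,e), marked(e,b), marked(e,e), near(e)}
optimal plan length = 3; 3 > 2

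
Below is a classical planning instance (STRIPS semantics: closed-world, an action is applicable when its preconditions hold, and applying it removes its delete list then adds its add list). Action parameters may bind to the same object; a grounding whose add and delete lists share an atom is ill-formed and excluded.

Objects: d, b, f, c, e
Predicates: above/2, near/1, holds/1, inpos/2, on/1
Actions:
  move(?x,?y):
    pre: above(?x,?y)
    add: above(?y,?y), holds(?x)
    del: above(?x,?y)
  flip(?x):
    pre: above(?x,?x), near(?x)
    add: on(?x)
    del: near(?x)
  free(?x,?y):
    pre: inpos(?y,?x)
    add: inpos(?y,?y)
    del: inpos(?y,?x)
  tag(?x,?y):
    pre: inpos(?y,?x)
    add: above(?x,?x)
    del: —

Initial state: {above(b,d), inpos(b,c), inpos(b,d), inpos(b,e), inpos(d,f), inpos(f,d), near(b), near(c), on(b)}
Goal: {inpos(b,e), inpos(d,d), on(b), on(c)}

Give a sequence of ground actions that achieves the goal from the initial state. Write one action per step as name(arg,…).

free(f,d); tag(c,b); flip(c)

1. free(f,d)  →  {above(b,d), inpos(b,c), inpos(b,d), inpos(b,e), inpos(d,d), inpos(f,d), near(b), near(c), on(b)}
2. tag(c,b)  →  {above(b,d), above(c,c), inpos(b,c), inpos(b,d), inpos(b,e), inpos(d,d), inpos(f,d), near(b), near(c), on(b)}
3. flip(c)  →  {above(b,d), above(c,c), inpos(b,c), inpos(b,d), inpos(b,e), inpos(d,d), inpos(f,d), near(b), on(b), on(c)}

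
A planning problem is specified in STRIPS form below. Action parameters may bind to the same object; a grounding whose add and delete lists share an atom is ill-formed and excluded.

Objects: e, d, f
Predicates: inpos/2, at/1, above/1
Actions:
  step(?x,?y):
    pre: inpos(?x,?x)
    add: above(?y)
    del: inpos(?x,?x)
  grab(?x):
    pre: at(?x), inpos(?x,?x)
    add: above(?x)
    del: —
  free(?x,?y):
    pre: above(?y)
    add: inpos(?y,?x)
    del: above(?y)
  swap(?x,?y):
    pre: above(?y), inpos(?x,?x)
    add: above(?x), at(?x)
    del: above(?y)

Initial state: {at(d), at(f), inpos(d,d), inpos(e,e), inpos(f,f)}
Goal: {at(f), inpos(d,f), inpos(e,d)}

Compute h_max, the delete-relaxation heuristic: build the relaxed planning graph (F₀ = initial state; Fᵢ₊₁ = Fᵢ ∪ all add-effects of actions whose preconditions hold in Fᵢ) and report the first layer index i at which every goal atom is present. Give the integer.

F0 = init (5 atoms)
F1 = F0 ∪ {above(d), above(e), above(f)}  (8 atoms)
F2 = F1 ∪ {at(e), inpos(d,e), inpos(d,f), inpos(e,d), inpos(e,f), inpos(f,d), inpos(f,e)}  (15 atoms)
goal ⊆ F2  ⇒  h_max = 2

2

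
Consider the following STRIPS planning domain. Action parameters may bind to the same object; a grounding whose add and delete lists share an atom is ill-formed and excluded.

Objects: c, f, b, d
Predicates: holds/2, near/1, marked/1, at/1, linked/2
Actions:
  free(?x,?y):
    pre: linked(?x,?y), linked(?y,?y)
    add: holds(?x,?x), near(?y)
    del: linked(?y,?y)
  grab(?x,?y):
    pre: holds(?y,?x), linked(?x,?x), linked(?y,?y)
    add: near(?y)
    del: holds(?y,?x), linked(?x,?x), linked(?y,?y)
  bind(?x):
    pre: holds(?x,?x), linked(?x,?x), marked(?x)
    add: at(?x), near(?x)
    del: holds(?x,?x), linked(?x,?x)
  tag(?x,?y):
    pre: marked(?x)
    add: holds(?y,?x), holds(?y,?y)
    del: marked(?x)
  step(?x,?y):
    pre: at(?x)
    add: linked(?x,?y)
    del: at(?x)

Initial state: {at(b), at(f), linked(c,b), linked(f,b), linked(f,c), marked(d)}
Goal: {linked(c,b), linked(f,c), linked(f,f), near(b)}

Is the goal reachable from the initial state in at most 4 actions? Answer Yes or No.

Yes

1. step(f,f)  →  {at(b), linked(c,b), linked(f,b), linked(f,c), linked(f,f), marked(d)}
2. step(b,b)  →  {linked(b,b), linked(c,b), linked(f,b), linked(f,c), linked(f,f), marked(d)}
3. free(c,b)  →  {holds(c,c), linked(c,b), linked(f,b), linked(f,c), linked(f,f), marked(d), near(b)}
optimal plan length = 3; 3 ≤ 4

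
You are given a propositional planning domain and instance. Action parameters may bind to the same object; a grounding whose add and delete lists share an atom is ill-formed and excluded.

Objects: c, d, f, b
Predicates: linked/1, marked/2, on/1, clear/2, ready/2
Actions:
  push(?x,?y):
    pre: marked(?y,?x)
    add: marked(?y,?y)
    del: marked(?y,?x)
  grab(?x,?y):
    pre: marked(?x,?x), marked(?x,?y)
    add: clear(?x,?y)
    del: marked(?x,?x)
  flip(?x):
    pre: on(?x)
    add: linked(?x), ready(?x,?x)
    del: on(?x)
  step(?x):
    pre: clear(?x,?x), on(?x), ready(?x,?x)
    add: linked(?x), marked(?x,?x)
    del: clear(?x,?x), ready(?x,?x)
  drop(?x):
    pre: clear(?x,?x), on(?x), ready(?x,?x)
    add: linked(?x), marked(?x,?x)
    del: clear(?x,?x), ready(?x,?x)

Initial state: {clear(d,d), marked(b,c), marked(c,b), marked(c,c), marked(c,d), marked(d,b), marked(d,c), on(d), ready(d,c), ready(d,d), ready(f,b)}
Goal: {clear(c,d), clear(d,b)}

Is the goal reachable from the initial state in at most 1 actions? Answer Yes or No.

1. push(c,d)  →  {clear(d,d), marked(b,c), marked(c,b), marked(c,c), marked(c,d), marked(d,b), marked(d,d), on(d), ready(d,c), ready(d,d), ready(f,b)}
2. grab(c,d)  →  {clear(c,d), clear(d,d), marked(b,c), marked(c,b), marked(c,d), marked(d,b), marked(d,d), on(d), ready(d,c), ready(d,d), ready(f,b)}
3. grab(d,b)  →  {clear(c,d), clear(d,b), clear(d,d), marked(b,c), marked(c,b), marked(c,d), marked(d,b), on(d), ready(d,c), ready(d,d), ready(f,b)}
optimal plan length = 3; 3 > 1

No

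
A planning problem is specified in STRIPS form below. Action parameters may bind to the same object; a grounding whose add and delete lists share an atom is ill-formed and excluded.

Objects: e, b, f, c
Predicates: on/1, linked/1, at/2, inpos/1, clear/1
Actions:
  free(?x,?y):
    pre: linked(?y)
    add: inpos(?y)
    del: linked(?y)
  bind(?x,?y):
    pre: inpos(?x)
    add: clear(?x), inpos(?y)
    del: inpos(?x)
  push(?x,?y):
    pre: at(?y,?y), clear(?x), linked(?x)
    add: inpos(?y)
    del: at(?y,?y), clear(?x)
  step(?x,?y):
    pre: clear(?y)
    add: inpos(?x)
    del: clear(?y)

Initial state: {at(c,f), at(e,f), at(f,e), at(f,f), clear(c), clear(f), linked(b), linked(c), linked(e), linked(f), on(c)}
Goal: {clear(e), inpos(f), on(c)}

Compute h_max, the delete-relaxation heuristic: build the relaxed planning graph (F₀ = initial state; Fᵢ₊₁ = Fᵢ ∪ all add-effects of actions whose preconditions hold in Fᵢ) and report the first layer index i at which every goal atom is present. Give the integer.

F0 = init (11 atoms)
F1 = F0 ∪ {inpos(b), inpos(c), inpos(e), inpos(f)}  (15 atoms)
F2 = F1 ∪ {clear(b), clear(e)}  (17 atoms)
goal ⊆ F2  ⇒  h_max = 2

2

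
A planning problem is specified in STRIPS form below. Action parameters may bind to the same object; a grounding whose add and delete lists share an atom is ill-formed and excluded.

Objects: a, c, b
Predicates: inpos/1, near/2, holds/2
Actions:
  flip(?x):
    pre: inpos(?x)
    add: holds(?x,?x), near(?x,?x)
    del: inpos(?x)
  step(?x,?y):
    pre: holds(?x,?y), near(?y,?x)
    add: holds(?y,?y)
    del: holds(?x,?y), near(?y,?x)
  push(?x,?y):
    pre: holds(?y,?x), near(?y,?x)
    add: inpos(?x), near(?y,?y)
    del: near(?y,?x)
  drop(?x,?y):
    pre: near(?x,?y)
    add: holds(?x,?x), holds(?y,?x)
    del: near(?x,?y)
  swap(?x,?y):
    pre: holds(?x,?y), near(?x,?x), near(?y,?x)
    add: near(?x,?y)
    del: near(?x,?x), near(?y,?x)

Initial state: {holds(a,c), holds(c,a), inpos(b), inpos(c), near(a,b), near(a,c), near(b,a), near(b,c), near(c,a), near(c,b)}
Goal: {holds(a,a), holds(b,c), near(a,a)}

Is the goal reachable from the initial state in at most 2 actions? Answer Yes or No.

No

1. push(a,c)  →  {holds(a,c), holds(c,a), inpos(a), inpos(b), inpos(c), near(a,b), near(a,c), near(b,a), near(b,c), near(c,b), near(c,c)}
2. flip(a)  →  {holds(a,a), holds(a,c), holds(c,a), inpos(b), inpos(c), near(a,a), near(a,b), near(a,c), near(b,a), near(b,c), near(c,b), near(c,c)}
3. drop(c,b)  →  {holds(a,a), holds(a,c), holds(b,c), holds(c,a), holds(c,c), inpos(b), inpos(c), near(a,a), near(a,b), near(a,c), near(b,a), near(b,c), near(c,c)}
optimal plan length = 3; 3 > 2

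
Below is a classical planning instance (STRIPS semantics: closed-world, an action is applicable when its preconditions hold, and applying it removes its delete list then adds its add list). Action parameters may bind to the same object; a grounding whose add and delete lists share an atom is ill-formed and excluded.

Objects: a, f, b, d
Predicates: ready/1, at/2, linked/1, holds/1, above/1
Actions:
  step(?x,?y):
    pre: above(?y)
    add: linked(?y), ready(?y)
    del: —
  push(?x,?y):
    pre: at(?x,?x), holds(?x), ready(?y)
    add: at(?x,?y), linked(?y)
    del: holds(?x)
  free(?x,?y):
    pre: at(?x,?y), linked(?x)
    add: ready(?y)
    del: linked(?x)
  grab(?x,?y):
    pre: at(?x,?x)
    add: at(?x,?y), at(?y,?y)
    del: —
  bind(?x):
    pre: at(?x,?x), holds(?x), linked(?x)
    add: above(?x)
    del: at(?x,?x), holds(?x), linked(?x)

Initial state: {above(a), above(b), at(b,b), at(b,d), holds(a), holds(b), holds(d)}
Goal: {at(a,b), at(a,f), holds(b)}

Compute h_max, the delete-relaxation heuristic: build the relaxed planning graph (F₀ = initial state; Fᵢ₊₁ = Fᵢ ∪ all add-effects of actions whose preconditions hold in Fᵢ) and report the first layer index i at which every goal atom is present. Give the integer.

F0 = init (7 atoms)
F1 = F0 ∪ {at(a,a), at(b,a), at(b,f), at(d,d), at(f,f), linked(a), linked(b), ready(a), ready(b)}  (16 atoms)
F2 = F1 ∪ {at(a,b), at(a,d), at(a,f), at(d,a), at(d,b), at(d,f), at(f,a), at(f,b), at(f,d), ready(d), ready(f)}  (27 atoms)
goal ⊆ F2  ⇒  h_max = 2

2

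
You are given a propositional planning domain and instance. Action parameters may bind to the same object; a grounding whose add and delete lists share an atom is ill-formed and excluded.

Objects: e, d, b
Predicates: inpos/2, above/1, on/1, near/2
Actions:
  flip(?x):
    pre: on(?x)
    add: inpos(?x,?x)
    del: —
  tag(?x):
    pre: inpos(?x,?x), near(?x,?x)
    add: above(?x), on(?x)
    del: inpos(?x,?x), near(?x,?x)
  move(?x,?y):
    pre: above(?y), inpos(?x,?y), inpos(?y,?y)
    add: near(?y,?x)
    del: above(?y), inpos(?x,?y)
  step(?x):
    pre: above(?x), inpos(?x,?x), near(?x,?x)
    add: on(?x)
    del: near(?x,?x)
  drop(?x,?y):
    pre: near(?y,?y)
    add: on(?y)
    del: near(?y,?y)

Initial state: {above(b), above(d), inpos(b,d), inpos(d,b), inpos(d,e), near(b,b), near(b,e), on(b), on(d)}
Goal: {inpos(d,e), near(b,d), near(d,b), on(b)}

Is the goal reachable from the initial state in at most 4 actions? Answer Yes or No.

1. flip(d)  →  {above(b), above(d), inpos(b,d), inpos(d,b), inpos(d,d), inpos(d,e), near(b,b), near(b,e), on(b), on(d)}
2. flip(b)  →  {above(b), above(d), inpos(b,b), inpos(b,d), inpos(d,b), inpos(d,d), inpos(d,e), near(b,b), near(b,e), on(b), on(d)}
3. move(d,b)  →  {above(d), inpos(b,b), inpos(b,d), inpos(d,d), inpos(d,e), near(b,b), near(b,d), near(b,e), on(b), on(d)}
4. move(b,d)  →  {inpos(b,b), inpos(d,d), inpos(d,e), near(b,b), near(b,d), near(b,e), near(d,b), on(b), on(d)}
optimal plan length = 4; 4 ≤ 4

Yes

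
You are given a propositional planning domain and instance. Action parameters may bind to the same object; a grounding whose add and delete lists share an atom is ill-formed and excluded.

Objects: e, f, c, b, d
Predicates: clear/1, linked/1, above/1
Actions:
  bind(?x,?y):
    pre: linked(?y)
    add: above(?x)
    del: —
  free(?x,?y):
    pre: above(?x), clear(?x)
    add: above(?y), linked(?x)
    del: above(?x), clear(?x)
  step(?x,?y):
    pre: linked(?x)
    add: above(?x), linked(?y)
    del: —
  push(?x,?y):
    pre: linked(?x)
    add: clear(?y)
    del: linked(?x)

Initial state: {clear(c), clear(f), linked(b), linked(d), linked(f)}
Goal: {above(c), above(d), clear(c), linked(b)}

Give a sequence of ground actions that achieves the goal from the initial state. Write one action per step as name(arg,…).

1. bind(c,f)  →  {above(c), clear(c), clear(f), linked(b), linked(d), linked(f)}
2. bind(d,f)  →  {above(c), above(d), clear(c), clear(f), linked(b), linked(d), linked(f)}

bind(c,f); bind(d,f)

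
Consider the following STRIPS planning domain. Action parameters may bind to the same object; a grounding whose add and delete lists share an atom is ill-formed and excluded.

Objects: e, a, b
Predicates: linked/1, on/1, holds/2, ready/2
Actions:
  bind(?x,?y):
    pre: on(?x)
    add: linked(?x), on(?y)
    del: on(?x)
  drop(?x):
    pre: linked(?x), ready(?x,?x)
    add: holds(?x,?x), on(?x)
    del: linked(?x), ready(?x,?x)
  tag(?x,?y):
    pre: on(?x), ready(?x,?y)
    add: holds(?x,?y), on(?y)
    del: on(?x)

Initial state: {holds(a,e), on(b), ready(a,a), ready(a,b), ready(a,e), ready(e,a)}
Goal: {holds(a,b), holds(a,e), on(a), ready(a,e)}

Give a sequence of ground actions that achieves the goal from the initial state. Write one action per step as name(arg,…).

1. bind(b,a)  →  {holds(a,e), linked(b), on(a), ready(a,a), ready(a,b), ready(a,e), ready(e,a)}
2. tag(a,b)  →  {holds(a,b), holds(a,e), linked(b), on(b), ready(a,a), ready(a,b), ready(a,e), ready(e,a)}
3. bind(b,a)  →  {holds(a,b), holds(a,e), linked(b), on(a), ready(a,a), ready(a,b), ready(a,e), ready(e,a)}

bind(b,a); tag(a,b); bind(b,a)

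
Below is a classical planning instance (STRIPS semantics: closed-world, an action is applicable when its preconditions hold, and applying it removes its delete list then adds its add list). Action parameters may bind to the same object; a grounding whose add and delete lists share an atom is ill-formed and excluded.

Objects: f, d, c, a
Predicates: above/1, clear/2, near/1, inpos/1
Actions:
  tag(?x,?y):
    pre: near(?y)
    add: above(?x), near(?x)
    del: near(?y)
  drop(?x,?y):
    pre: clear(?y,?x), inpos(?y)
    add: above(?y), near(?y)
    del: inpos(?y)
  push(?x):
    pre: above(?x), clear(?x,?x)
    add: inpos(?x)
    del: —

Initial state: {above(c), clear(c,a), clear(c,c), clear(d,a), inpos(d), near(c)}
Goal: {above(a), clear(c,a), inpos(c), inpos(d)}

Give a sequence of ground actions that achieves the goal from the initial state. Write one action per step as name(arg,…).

1. tag(a,c)  →  {above(a), above(c), clear(c,a), clear(c,c), clear(d,a), inpos(d), near(a)}
2. push(c)  →  {above(a), above(c), clear(c,a), clear(c,c), clear(d,a), inpos(c), inpos(d), near(a)}

tag(a,c); push(c)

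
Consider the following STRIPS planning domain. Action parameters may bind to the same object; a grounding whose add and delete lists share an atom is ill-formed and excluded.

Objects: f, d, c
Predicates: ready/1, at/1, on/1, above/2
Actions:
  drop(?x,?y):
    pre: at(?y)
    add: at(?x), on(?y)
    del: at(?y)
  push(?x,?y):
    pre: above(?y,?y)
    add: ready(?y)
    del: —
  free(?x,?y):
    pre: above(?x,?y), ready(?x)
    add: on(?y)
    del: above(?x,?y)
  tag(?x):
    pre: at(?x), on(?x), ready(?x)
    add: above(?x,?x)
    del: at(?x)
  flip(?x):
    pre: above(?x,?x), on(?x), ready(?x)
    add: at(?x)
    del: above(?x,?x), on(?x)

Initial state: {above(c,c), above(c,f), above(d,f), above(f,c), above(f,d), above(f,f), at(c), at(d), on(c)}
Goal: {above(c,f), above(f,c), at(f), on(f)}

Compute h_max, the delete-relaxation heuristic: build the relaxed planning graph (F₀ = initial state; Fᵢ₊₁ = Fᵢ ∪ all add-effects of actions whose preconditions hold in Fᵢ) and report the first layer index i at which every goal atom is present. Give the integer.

F0 = init (9 atoms)
F1 = F0 ∪ {at(f), on(d), ready(c), ready(f)}  (13 atoms)
F2 = F1 ∪ {on(f)}  (14 atoms)
goal ⊆ F2  ⇒  h_max = 2

2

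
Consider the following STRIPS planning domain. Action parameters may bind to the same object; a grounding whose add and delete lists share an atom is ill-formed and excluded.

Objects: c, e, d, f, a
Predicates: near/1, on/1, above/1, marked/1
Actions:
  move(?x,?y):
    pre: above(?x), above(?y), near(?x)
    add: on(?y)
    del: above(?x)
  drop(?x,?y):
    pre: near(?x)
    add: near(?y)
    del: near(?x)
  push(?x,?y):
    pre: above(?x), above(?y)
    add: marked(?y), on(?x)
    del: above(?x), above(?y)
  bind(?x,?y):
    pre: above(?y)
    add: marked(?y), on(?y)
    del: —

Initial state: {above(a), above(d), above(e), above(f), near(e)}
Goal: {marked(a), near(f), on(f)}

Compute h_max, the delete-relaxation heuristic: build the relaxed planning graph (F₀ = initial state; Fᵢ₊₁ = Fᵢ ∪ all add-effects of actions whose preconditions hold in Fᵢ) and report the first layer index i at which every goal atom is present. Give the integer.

1

F0 = init (5 atoms)
F1 = F0 ∪ {marked(a), marked(d), marked(e), marked(f), near(a), near(c), near(d), near(f), on(a), on(d), on(e), on(f)}  (17 atoms)
goal ⊆ F1  ⇒  h_max = 1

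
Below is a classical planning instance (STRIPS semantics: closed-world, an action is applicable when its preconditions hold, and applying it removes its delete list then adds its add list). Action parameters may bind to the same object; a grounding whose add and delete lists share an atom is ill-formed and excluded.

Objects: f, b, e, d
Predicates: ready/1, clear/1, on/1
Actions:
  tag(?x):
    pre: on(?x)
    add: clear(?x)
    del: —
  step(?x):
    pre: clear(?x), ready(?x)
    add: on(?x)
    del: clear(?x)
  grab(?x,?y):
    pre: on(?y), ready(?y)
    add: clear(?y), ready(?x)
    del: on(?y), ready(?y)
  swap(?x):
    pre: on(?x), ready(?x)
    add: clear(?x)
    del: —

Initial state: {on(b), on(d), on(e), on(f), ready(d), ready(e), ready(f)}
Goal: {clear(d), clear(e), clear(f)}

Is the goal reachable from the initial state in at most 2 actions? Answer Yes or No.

1. tag(f)  →  {clear(f), on(b), on(d), on(e), on(f), ready(d), ready(e), ready(f)}
2. tag(e)  →  {clear(e), clear(f), on(b), on(d), on(e), on(f), ready(d), ready(e), ready(f)}
3. tag(d)  →  {clear(d), clear(e), clear(f), on(b), on(d), on(e), on(f), ready(d), ready(e), ready(f)}
optimal plan length = 3; 3 > 2

No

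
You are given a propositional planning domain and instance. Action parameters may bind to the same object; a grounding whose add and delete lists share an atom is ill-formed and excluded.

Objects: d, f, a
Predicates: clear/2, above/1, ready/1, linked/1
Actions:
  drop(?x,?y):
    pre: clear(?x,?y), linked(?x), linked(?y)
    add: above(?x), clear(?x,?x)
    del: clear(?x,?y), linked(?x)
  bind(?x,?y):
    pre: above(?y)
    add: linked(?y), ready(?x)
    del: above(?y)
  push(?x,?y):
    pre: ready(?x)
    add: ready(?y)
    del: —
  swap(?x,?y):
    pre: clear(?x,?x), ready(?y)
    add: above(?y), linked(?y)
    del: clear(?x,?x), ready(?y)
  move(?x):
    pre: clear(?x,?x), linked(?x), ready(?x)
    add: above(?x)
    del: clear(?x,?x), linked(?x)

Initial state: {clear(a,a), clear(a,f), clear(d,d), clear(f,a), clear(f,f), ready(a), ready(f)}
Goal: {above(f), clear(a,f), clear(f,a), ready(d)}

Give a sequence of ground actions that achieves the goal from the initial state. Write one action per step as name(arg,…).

1. push(f,d)  →  {clear(a,a), clear(a,f), clear(d,d), clear(f,a), clear(f,f), ready(a), ready(d), ready(f)}
2. swap(d,f)  →  {above(f), clear(a,a), clear(a,f), clear(f,a), clear(f,f), linked(f), ready(a), ready(d)}

push(f,d); swap(d,f)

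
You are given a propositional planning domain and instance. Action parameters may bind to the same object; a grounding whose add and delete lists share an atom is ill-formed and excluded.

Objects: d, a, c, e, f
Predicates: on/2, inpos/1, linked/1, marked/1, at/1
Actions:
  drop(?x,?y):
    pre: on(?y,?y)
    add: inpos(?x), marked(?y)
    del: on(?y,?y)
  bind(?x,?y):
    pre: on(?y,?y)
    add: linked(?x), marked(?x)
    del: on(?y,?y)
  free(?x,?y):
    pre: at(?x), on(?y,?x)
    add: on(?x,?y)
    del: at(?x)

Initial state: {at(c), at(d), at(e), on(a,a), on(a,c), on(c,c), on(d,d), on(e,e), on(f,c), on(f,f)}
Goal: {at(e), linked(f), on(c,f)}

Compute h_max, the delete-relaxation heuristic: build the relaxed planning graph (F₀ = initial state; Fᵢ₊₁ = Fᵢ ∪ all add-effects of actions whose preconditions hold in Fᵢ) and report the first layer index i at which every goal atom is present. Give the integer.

1

F0 = init (10 atoms)
F1 = F0 ∪ {inpos(a), inpos(c), inpos(d), inpos(e), inpos(f), linked(a), linked(c), linked(d), linked(e), linked(f), marked(a), marked(c), marked(d), marked(e), marked(f), on(c,a), on(c,f)}  (27 atoms)
goal ⊆ F1  ⇒  h_max = 1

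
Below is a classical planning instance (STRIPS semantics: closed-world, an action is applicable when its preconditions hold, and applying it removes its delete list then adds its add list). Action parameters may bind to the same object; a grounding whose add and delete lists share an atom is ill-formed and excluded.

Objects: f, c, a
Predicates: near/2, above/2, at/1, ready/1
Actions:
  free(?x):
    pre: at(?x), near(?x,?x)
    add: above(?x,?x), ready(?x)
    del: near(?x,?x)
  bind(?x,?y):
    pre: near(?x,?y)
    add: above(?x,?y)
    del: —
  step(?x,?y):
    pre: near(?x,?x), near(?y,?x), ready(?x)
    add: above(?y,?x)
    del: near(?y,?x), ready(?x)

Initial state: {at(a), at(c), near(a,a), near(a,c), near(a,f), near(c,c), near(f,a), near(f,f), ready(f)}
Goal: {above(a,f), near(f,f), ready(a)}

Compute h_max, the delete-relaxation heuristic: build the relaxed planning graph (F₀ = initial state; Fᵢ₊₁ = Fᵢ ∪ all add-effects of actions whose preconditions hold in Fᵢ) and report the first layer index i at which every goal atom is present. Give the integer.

F0 = init (9 atoms)
F1 = F0 ∪ {above(a,a), above(a,c), above(a,f), above(c,c), above(f,a), above(f,f), ready(a), ready(c)}  (17 atoms)
goal ⊆ F1  ⇒  h_max = 1

1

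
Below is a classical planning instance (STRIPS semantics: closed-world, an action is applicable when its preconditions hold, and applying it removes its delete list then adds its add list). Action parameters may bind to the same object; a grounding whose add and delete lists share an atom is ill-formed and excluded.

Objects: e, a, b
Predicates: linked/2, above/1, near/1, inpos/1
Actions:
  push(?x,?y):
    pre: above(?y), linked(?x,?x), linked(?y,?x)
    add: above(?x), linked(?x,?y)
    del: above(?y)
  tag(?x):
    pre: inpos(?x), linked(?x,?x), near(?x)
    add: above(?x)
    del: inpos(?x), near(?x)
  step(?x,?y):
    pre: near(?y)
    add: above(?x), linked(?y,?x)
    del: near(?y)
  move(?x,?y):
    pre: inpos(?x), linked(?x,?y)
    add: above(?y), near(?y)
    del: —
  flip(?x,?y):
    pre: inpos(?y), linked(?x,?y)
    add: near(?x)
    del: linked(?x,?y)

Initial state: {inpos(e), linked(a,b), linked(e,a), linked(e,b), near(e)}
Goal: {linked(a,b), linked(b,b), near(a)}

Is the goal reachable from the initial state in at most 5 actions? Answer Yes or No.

Yes

1. move(e,a)  →  {above(a), inpos(e), linked(a,b), linked(e,a), linked(e,b), near(a), near(e)}
2. move(e,b)  →  {above(a), above(b), inpos(e), linked(a,b), linked(e,a), linked(e,b), near(a), near(b), near(e)}
3. step(b,b)  →  {above(a), above(b), inpos(e), linked(a,b), linked(b,b), linked(e,a), linked(e,b), near(a), near(e)}
optimal plan length = 3; 3 ≤ 5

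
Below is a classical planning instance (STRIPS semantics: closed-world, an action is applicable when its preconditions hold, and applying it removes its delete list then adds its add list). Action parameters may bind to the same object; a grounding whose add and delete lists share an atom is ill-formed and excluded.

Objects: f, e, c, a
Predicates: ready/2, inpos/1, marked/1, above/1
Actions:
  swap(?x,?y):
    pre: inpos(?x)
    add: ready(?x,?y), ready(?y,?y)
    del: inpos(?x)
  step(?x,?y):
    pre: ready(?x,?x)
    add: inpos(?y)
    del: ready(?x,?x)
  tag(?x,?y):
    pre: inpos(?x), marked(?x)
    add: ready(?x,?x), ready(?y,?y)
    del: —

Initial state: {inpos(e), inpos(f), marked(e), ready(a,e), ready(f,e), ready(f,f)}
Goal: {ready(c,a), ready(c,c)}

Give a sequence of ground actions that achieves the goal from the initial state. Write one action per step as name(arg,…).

swap(f,c); step(f,c); swap(c,a)

1. swap(f,c)  →  {inpos(e), marked(e), ready(a,e), ready(c,c), ready(f,c), ready(f,e), ready(f,f)}
2. step(f,c)  →  {inpos(c), inpos(e), marked(e), ready(a,e), ready(c,c), ready(f,c), ready(f,e)}
3. swap(c,a)  →  {inpos(e), marked(e), ready(a,a), ready(a,e), ready(c,a), ready(c,c), ready(f,c), ready(f,e)}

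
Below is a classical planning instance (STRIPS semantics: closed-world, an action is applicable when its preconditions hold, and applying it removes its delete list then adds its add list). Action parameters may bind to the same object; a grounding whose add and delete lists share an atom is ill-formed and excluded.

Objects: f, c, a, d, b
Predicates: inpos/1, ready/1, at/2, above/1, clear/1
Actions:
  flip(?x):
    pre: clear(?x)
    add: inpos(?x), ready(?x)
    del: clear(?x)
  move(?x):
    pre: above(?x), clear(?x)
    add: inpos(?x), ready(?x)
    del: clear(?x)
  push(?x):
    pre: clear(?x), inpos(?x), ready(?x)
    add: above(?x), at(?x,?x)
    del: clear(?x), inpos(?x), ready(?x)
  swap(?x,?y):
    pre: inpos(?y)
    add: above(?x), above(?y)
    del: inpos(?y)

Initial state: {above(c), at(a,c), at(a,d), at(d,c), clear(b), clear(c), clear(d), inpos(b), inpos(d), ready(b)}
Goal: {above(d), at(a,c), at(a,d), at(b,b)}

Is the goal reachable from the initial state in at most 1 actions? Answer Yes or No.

No

1. push(b)  →  {above(b), above(c), at(a,c), at(a,d), at(b,b), at(d,c), clear(c), clear(d), inpos(d)}
2. swap(f,d)  →  {above(b), above(c), above(d), above(f), at(a,c), at(a,d), at(b,b), at(d,c), clear(c), clear(d)}
optimal plan length = 2; 2 > 1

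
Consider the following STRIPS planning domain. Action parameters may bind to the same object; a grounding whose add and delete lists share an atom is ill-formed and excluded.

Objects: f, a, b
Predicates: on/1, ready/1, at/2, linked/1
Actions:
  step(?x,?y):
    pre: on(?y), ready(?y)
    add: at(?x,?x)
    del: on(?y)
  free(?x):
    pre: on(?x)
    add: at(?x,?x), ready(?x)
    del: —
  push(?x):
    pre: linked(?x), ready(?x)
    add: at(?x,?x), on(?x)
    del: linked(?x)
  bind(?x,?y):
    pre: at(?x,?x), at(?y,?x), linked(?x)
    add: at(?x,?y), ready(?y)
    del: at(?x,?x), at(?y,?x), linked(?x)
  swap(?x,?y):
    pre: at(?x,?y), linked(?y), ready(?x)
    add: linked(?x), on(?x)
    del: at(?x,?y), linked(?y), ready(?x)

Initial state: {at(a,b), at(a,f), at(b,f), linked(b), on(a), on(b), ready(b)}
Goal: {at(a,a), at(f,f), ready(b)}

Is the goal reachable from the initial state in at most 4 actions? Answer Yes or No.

Yes

1. step(f,b)  →  {at(a,b), at(a,f), at(b,f), at(f,f), linked(b), on(a), ready(b)}
2. free(a)  →  {at(a,a), at(a,b), at(a,f), at(b,f), at(f,f), linked(b), on(a), ready(a), ready(b)}
optimal plan length = 2; 2 ≤ 4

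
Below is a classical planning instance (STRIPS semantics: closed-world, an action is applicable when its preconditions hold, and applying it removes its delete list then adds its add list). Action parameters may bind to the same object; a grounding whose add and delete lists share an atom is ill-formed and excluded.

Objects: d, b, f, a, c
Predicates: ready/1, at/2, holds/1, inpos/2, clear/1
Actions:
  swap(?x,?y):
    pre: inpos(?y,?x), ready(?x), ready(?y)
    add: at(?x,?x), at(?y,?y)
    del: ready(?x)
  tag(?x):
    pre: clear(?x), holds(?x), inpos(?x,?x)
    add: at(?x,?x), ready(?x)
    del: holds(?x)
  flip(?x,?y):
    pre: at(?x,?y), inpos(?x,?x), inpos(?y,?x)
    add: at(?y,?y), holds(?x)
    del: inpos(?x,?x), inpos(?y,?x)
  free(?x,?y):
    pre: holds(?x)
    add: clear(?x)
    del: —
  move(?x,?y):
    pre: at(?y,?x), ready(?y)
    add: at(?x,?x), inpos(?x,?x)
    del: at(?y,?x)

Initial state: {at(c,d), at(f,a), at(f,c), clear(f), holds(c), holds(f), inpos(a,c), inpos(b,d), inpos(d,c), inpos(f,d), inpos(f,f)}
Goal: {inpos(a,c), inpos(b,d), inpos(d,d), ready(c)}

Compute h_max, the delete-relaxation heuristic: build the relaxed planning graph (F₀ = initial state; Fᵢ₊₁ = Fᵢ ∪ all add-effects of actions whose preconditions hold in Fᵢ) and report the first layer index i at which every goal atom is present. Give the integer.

F0 = init (11 atoms)
F1 = F0 ∪ {at(f,f), clear(c), ready(f)}  (14 atoms)
F2 = F1 ∪ {at(a,a), at(c,c), inpos(a,a), inpos(c,c)}  (18 atoms)
F3 = F2 ∪ {at(d,d), holds(a), ready(c)}  (21 atoms)
F4 = F3 ∪ {clear(a), inpos(d,d)}  (23 atoms)
goal ⊆ F4  ⇒  h_max = 4

4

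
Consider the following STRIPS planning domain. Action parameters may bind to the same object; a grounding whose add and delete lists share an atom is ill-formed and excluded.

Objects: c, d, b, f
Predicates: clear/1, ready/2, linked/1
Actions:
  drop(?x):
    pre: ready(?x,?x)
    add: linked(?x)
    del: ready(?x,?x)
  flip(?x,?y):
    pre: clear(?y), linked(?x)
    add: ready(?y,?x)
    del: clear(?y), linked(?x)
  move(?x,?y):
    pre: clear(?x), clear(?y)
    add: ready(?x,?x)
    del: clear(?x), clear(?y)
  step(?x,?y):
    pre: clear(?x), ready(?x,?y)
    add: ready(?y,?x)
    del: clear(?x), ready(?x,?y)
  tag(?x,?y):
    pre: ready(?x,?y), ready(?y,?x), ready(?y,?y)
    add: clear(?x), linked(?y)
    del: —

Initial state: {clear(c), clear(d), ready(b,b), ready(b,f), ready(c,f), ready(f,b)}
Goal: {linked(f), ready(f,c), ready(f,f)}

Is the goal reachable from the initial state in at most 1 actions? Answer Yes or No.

No

1. step(c,f)  →  {clear(d), ready(b,b), ready(b,f), ready(f,b), ready(f,c)}
2. tag(f,b)  →  {clear(d), clear(f), linked(b), ready(b,b), ready(b,f), ready(f,b), ready(f,c)}
3. move(f,d)  →  {linked(b), ready(b,b), ready(b,f), ready(f,b), ready(f,c), ready(f,f)}
4. tag(b,f)  →  {clear(b), linked(b), linked(f), ready(b,b), ready(b,f), ready(f,b), ready(f,c), ready(f,f)}
optimal plan length = 4; 4 > 1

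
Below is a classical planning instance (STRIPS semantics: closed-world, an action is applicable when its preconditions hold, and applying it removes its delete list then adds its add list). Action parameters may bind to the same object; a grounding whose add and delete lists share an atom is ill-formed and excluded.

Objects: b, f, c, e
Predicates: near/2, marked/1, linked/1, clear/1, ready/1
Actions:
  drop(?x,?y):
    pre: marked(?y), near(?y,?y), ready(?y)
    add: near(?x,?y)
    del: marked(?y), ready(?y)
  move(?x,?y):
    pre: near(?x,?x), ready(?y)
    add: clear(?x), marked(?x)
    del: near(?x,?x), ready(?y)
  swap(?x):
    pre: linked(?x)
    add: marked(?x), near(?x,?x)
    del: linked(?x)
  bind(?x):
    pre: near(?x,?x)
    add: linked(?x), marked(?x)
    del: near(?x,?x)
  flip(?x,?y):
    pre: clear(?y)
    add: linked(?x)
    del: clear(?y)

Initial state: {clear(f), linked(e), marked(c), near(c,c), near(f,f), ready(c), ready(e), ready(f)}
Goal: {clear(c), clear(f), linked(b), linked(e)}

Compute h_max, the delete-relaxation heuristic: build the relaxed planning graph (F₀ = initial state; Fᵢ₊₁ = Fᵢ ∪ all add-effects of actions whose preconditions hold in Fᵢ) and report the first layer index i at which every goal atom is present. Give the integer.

F0 = init (8 atoms)
F1 = F0 ∪ {clear(c), linked(b), linked(c), linked(f), marked(e), marked(f), near(b,c), near(e,c), near(e,e), near(f,c)}  (18 atoms)
goal ⊆ F1  ⇒  h_max = 1

1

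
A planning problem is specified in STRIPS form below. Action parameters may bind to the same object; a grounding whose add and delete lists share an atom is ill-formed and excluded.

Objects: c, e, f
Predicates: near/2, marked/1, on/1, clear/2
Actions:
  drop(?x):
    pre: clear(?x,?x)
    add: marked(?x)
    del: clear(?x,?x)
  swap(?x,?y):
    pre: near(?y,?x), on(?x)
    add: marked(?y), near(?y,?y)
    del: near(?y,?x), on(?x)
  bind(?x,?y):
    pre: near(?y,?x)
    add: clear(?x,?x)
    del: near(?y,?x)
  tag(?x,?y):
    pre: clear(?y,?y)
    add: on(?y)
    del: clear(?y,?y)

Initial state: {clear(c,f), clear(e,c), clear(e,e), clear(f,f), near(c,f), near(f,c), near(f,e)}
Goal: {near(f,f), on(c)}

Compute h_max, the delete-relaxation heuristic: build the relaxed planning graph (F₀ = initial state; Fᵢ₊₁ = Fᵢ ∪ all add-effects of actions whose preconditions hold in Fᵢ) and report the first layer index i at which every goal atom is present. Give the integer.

2

F0 = init (7 atoms)
F1 = F0 ∪ {clear(c,c), marked(e), marked(f), on(e), on(f)}  (12 atoms)
F2 = F1 ∪ {marked(c), near(c,c), near(f,f), on(c)}  (16 atoms)
goal ⊆ F2  ⇒  h_max = 2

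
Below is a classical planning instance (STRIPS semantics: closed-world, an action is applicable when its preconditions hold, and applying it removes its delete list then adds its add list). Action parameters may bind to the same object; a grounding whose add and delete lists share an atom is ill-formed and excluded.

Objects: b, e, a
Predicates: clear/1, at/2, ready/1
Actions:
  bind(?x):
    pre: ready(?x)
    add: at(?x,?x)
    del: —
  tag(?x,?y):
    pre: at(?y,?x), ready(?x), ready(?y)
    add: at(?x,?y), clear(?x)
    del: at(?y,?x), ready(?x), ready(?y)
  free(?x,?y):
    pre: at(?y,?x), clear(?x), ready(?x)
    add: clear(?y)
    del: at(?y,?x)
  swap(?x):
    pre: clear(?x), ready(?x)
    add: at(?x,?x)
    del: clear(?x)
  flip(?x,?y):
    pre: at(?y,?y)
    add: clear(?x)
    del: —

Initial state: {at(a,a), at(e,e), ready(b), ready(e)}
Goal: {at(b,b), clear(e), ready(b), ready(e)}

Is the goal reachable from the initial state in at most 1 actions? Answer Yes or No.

No

1. bind(b)  →  {at(a,a), at(b,b), at(e,e), ready(b), ready(e)}
2. flip(e,b)  →  {at(a,a), at(b,b), at(e,e), clear(e), ready(b), ready(e)}
optimal plan length = 2; 2 > 1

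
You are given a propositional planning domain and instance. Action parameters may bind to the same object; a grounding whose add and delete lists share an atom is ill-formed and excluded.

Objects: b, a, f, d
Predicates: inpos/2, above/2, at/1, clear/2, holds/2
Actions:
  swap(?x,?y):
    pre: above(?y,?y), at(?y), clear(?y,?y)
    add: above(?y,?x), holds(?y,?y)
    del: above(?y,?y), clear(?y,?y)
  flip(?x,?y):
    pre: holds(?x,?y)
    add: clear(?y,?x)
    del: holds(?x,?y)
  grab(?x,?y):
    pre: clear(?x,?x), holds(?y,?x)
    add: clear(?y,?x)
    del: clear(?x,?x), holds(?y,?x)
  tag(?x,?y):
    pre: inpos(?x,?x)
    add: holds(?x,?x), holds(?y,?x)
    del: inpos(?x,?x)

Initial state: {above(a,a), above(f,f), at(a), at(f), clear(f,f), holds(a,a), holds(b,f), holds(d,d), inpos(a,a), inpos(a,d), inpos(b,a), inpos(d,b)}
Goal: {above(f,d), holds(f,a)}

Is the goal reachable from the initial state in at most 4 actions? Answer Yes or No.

Yes

1. swap(d,f)  →  {above(a,a), above(f,d), at(a), at(f), holds(a,a), holds(b,f), holds(d,d), holds(f,f), inpos(a,a), inpos(a,d), inpos(b,a), inpos(d,b)}
2. tag(a,f)  →  {above(a,a), above(f,d), at(a), at(f), holds(a,a), holds(b,f), holds(d,d), holds(f,a), holds(f,f), inpos(a,d), inpos(b,a), inpos(d,b)}
optimal plan length = 2; 2 ≤ 4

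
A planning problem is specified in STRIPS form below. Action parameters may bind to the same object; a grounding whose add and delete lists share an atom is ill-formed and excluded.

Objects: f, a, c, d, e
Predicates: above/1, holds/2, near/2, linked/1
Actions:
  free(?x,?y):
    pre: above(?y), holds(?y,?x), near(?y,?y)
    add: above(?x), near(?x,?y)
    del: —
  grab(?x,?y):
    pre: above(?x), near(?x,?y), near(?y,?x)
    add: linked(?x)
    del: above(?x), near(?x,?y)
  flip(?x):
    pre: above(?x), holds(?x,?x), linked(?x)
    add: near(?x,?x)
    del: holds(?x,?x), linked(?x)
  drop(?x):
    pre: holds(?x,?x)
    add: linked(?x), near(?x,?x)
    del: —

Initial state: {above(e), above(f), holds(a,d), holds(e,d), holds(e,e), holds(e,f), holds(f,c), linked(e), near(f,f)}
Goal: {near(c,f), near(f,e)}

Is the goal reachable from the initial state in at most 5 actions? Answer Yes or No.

1. free(c,f)  →  {above(c), above(e), above(f), holds(a,d), holds(e,d), holds(e,e), holds(e,f), holds(f,c), linked(e), near(c,f), near(f,f)}
2. flip(e)  →  {above(c), above(e), above(f), holds(a,d), holds(e,d), holds(e,f), holds(f,c), near(c,f), near(e,e), near(f,f)}
3. free(f,e)  →  {above(c), above(e), above(f), holds(a,d), holds(e,d), holds(e,f), holds(f,c), near(c,f), near(e,e), near(f,e), near(f,f)}
optimal plan length = 3; 3 ≤ 5

Yes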